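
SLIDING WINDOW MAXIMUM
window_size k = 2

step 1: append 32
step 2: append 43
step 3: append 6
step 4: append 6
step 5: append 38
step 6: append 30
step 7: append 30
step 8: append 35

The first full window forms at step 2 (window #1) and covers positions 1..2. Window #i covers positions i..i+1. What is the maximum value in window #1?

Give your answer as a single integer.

step 1: append 32 -> window=[32] (not full yet)
step 2: append 43 -> window=[32, 43] -> max=43
Window #1 max = 43

Answer: 43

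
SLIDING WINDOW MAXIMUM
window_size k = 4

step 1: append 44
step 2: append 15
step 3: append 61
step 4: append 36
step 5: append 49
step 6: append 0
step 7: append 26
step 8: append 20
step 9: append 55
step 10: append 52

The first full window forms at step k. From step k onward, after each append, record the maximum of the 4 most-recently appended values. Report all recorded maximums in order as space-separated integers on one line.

step 1: append 44 -> window=[44] (not full yet)
step 2: append 15 -> window=[44, 15] (not full yet)
step 3: append 61 -> window=[44, 15, 61] (not full yet)
step 4: append 36 -> window=[44, 15, 61, 36] -> max=61
step 5: append 49 -> window=[15, 61, 36, 49] -> max=61
step 6: append 0 -> window=[61, 36, 49, 0] -> max=61
step 7: append 26 -> window=[36, 49, 0, 26] -> max=49
step 8: append 20 -> window=[49, 0, 26, 20] -> max=49
step 9: append 55 -> window=[0, 26, 20, 55] -> max=55
step 10: append 52 -> window=[26, 20, 55, 52] -> max=55

Answer: 61 61 61 49 49 55 55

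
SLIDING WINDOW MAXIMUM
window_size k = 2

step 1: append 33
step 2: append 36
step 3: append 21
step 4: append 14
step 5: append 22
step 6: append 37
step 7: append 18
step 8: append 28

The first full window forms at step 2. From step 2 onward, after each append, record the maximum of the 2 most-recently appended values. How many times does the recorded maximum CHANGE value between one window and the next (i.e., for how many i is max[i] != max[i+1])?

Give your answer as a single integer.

step 1: append 33 -> window=[33] (not full yet)
step 2: append 36 -> window=[33, 36] -> max=36
step 3: append 21 -> window=[36, 21] -> max=36
step 4: append 14 -> window=[21, 14] -> max=21
step 5: append 22 -> window=[14, 22] -> max=22
step 6: append 37 -> window=[22, 37] -> max=37
step 7: append 18 -> window=[37, 18] -> max=37
step 8: append 28 -> window=[18, 28] -> max=28
Recorded maximums: 36 36 21 22 37 37 28
Changes between consecutive maximums: 4

Answer: 4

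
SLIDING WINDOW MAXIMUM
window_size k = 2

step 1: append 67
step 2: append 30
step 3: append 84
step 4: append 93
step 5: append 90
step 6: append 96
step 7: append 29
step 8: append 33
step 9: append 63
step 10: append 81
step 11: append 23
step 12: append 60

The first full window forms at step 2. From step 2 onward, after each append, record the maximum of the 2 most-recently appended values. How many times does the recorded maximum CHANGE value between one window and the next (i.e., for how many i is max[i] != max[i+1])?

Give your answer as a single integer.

Answer: 7

Derivation:
step 1: append 67 -> window=[67] (not full yet)
step 2: append 30 -> window=[67, 30] -> max=67
step 3: append 84 -> window=[30, 84] -> max=84
step 4: append 93 -> window=[84, 93] -> max=93
step 5: append 90 -> window=[93, 90] -> max=93
step 6: append 96 -> window=[90, 96] -> max=96
step 7: append 29 -> window=[96, 29] -> max=96
step 8: append 33 -> window=[29, 33] -> max=33
step 9: append 63 -> window=[33, 63] -> max=63
step 10: append 81 -> window=[63, 81] -> max=81
step 11: append 23 -> window=[81, 23] -> max=81
step 12: append 60 -> window=[23, 60] -> max=60
Recorded maximums: 67 84 93 93 96 96 33 63 81 81 60
Changes between consecutive maximums: 7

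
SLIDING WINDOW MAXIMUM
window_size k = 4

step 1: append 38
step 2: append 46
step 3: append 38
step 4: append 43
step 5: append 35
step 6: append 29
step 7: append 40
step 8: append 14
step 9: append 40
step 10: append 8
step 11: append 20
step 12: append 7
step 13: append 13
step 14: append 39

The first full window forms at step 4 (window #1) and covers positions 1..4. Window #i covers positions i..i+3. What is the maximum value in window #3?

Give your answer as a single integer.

Answer: 43

Derivation:
step 1: append 38 -> window=[38] (not full yet)
step 2: append 46 -> window=[38, 46] (not full yet)
step 3: append 38 -> window=[38, 46, 38] (not full yet)
step 4: append 43 -> window=[38, 46, 38, 43] -> max=46
step 5: append 35 -> window=[46, 38, 43, 35] -> max=46
step 6: append 29 -> window=[38, 43, 35, 29] -> max=43
Window #3 max = 43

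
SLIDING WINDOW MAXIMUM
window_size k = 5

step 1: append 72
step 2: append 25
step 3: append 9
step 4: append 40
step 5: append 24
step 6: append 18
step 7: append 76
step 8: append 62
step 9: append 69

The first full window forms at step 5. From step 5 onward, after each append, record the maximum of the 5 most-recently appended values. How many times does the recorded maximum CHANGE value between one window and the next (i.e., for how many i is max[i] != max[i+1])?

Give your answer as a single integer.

Answer: 2

Derivation:
step 1: append 72 -> window=[72] (not full yet)
step 2: append 25 -> window=[72, 25] (not full yet)
step 3: append 9 -> window=[72, 25, 9] (not full yet)
step 4: append 40 -> window=[72, 25, 9, 40] (not full yet)
step 5: append 24 -> window=[72, 25, 9, 40, 24] -> max=72
step 6: append 18 -> window=[25, 9, 40, 24, 18] -> max=40
step 7: append 76 -> window=[9, 40, 24, 18, 76] -> max=76
step 8: append 62 -> window=[40, 24, 18, 76, 62] -> max=76
step 9: append 69 -> window=[24, 18, 76, 62, 69] -> max=76
Recorded maximums: 72 40 76 76 76
Changes between consecutive maximums: 2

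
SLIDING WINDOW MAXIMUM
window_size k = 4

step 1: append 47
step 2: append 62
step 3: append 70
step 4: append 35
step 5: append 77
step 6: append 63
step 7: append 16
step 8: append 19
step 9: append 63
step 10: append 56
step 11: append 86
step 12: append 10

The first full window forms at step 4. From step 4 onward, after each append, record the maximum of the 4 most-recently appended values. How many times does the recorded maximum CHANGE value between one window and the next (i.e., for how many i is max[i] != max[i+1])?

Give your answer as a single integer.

step 1: append 47 -> window=[47] (not full yet)
step 2: append 62 -> window=[47, 62] (not full yet)
step 3: append 70 -> window=[47, 62, 70] (not full yet)
step 4: append 35 -> window=[47, 62, 70, 35] -> max=70
step 5: append 77 -> window=[62, 70, 35, 77] -> max=77
step 6: append 63 -> window=[70, 35, 77, 63] -> max=77
step 7: append 16 -> window=[35, 77, 63, 16] -> max=77
step 8: append 19 -> window=[77, 63, 16, 19] -> max=77
step 9: append 63 -> window=[63, 16, 19, 63] -> max=63
step 10: append 56 -> window=[16, 19, 63, 56] -> max=63
step 11: append 86 -> window=[19, 63, 56, 86] -> max=86
step 12: append 10 -> window=[63, 56, 86, 10] -> max=86
Recorded maximums: 70 77 77 77 77 63 63 86 86
Changes between consecutive maximums: 3

Answer: 3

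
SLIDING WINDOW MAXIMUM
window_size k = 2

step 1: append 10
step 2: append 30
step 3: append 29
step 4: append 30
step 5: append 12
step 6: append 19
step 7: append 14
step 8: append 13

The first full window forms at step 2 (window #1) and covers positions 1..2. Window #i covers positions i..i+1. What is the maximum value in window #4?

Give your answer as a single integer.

Answer: 30

Derivation:
step 1: append 10 -> window=[10] (not full yet)
step 2: append 30 -> window=[10, 30] -> max=30
step 3: append 29 -> window=[30, 29] -> max=30
step 4: append 30 -> window=[29, 30] -> max=30
step 5: append 12 -> window=[30, 12] -> max=30
Window #4 max = 30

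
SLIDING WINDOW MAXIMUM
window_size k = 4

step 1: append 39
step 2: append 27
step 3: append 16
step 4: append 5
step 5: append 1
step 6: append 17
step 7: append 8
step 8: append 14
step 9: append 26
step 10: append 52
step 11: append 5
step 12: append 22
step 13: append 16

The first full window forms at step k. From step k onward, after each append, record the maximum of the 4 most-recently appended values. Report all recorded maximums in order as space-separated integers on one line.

Answer: 39 27 17 17 17 26 52 52 52 52

Derivation:
step 1: append 39 -> window=[39] (not full yet)
step 2: append 27 -> window=[39, 27] (not full yet)
step 3: append 16 -> window=[39, 27, 16] (not full yet)
step 4: append 5 -> window=[39, 27, 16, 5] -> max=39
step 5: append 1 -> window=[27, 16, 5, 1] -> max=27
step 6: append 17 -> window=[16, 5, 1, 17] -> max=17
step 7: append 8 -> window=[5, 1, 17, 8] -> max=17
step 8: append 14 -> window=[1, 17, 8, 14] -> max=17
step 9: append 26 -> window=[17, 8, 14, 26] -> max=26
step 10: append 52 -> window=[8, 14, 26, 52] -> max=52
step 11: append 5 -> window=[14, 26, 52, 5] -> max=52
step 12: append 22 -> window=[26, 52, 5, 22] -> max=52
step 13: append 16 -> window=[52, 5, 22, 16] -> max=52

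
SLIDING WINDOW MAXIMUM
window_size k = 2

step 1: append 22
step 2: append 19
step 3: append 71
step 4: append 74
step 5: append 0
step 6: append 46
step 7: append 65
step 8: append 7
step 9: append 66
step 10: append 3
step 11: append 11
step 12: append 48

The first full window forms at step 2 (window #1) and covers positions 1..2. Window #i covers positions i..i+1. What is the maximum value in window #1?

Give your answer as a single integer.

step 1: append 22 -> window=[22] (not full yet)
step 2: append 19 -> window=[22, 19] -> max=22
Window #1 max = 22

Answer: 22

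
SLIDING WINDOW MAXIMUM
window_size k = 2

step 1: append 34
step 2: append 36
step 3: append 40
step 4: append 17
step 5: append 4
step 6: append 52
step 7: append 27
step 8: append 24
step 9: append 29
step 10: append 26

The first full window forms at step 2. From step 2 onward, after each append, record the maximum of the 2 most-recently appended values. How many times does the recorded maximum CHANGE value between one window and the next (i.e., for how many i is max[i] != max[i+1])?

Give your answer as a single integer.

step 1: append 34 -> window=[34] (not full yet)
step 2: append 36 -> window=[34, 36] -> max=36
step 3: append 40 -> window=[36, 40] -> max=40
step 4: append 17 -> window=[40, 17] -> max=40
step 5: append 4 -> window=[17, 4] -> max=17
step 6: append 52 -> window=[4, 52] -> max=52
step 7: append 27 -> window=[52, 27] -> max=52
step 8: append 24 -> window=[27, 24] -> max=27
step 9: append 29 -> window=[24, 29] -> max=29
step 10: append 26 -> window=[29, 26] -> max=29
Recorded maximums: 36 40 40 17 52 52 27 29 29
Changes between consecutive maximums: 5

Answer: 5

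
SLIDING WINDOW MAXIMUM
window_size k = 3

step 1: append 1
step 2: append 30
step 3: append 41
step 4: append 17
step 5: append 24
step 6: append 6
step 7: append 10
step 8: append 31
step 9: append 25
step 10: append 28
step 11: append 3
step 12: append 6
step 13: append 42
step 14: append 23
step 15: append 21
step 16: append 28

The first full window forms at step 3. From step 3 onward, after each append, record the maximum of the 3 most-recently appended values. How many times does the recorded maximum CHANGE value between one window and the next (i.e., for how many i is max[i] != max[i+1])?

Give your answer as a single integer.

Answer: 5

Derivation:
step 1: append 1 -> window=[1] (not full yet)
step 2: append 30 -> window=[1, 30] (not full yet)
step 3: append 41 -> window=[1, 30, 41] -> max=41
step 4: append 17 -> window=[30, 41, 17] -> max=41
step 5: append 24 -> window=[41, 17, 24] -> max=41
step 6: append 6 -> window=[17, 24, 6] -> max=24
step 7: append 10 -> window=[24, 6, 10] -> max=24
step 8: append 31 -> window=[6, 10, 31] -> max=31
step 9: append 25 -> window=[10, 31, 25] -> max=31
step 10: append 28 -> window=[31, 25, 28] -> max=31
step 11: append 3 -> window=[25, 28, 3] -> max=28
step 12: append 6 -> window=[28, 3, 6] -> max=28
step 13: append 42 -> window=[3, 6, 42] -> max=42
step 14: append 23 -> window=[6, 42, 23] -> max=42
step 15: append 21 -> window=[42, 23, 21] -> max=42
step 16: append 28 -> window=[23, 21, 28] -> max=28
Recorded maximums: 41 41 41 24 24 31 31 31 28 28 42 42 42 28
Changes between consecutive maximums: 5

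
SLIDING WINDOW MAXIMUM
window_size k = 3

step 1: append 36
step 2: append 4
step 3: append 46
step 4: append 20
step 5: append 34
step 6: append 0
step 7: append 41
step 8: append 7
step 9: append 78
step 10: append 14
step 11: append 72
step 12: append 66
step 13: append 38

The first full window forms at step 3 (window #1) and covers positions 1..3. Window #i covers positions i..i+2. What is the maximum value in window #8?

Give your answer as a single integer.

step 1: append 36 -> window=[36] (not full yet)
step 2: append 4 -> window=[36, 4] (not full yet)
step 3: append 46 -> window=[36, 4, 46] -> max=46
step 4: append 20 -> window=[4, 46, 20] -> max=46
step 5: append 34 -> window=[46, 20, 34] -> max=46
step 6: append 0 -> window=[20, 34, 0] -> max=34
step 7: append 41 -> window=[34, 0, 41] -> max=41
step 8: append 7 -> window=[0, 41, 7] -> max=41
step 9: append 78 -> window=[41, 7, 78] -> max=78
step 10: append 14 -> window=[7, 78, 14] -> max=78
Window #8 max = 78

Answer: 78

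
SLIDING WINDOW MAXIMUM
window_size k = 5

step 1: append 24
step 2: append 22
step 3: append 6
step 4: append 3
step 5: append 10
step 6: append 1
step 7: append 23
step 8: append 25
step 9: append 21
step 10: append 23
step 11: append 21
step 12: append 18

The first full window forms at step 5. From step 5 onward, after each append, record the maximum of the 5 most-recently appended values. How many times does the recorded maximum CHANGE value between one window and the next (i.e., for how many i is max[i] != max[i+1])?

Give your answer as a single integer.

Answer: 3

Derivation:
step 1: append 24 -> window=[24] (not full yet)
step 2: append 22 -> window=[24, 22] (not full yet)
step 3: append 6 -> window=[24, 22, 6] (not full yet)
step 4: append 3 -> window=[24, 22, 6, 3] (not full yet)
step 5: append 10 -> window=[24, 22, 6, 3, 10] -> max=24
step 6: append 1 -> window=[22, 6, 3, 10, 1] -> max=22
step 7: append 23 -> window=[6, 3, 10, 1, 23] -> max=23
step 8: append 25 -> window=[3, 10, 1, 23, 25] -> max=25
step 9: append 21 -> window=[10, 1, 23, 25, 21] -> max=25
step 10: append 23 -> window=[1, 23, 25, 21, 23] -> max=25
step 11: append 21 -> window=[23, 25, 21, 23, 21] -> max=25
step 12: append 18 -> window=[25, 21, 23, 21, 18] -> max=25
Recorded maximums: 24 22 23 25 25 25 25 25
Changes between consecutive maximums: 3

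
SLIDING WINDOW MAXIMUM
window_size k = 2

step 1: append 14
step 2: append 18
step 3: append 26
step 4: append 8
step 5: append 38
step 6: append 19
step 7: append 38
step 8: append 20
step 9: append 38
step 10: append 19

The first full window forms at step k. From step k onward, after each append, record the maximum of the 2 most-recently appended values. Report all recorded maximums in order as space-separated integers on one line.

Answer: 18 26 26 38 38 38 38 38 38

Derivation:
step 1: append 14 -> window=[14] (not full yet)
step 2: append 18 -> window=[14, 18] -> max=18
step 3: append 26 -> window=[18, 26] -> max=26
step 4: append 8 -> window=[26, 8] -> max=26
step 5: append 38 -> window=[8, 38] -> max=38
step 6: append 19 -> window=[38, 19] -> max=38
step 7: append 38 -> window=[19, 38] -> max=38
step 8: append 20 -> window=[38, 20] -> max=38
step 9: append 38 -> window=[20, 38] -> max=38
step 10: append 19 -> window=[38, 19] -> max=38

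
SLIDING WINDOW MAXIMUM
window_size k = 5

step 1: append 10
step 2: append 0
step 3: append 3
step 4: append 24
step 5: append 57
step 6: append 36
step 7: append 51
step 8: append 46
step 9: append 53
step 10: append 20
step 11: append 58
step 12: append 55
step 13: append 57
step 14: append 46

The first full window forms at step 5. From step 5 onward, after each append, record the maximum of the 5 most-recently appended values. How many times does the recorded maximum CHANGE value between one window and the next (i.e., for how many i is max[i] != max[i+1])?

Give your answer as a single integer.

Answer: 2

Derivation:
step 1: append 10 -> window=[10] (not full yet)
step 2: append 0 -> window=[10, 0] (not full yet)
step 3: append 3 -> window=[10, 0, 3] (not full yet)
step 4: append 24 -> window=[10, 0, 3, 24] (not full yet)
step 5: append 57 -> window=[10, 0, 3, 24, 57] -> max=57
step 6: append 36 -> window=[0, 3, 24, 57, 36] -> max=57
step 7: append 51 -> window=[3, 24, 57, 36, 51] -> max=57
step 8: append 46 -> window=[24, 57, 36, 51, 46] -> max=57
step 9: append 53 -> window=[57, 36, 51, 46, 53] -> max=57
step 10: append 20 -> window=[36, 51, 46, 53, 20] -> max=53
step 11: append 58 -> window=[51, 46, 53, 20, 58] -> max=58
step 12: append 55 -> window=[46, 53, 20, 58, 55] -> max=58
step 13: append 57 -> window=[53, 20, 58, 55, 57] -> max=58
step 14: append 46 -> window=[20, 58, 55, 57, 46] -> max=58
Recorded maximums: 57 57 57 57 57 53 58 58 58 58
Changes between consecutive maximums: 2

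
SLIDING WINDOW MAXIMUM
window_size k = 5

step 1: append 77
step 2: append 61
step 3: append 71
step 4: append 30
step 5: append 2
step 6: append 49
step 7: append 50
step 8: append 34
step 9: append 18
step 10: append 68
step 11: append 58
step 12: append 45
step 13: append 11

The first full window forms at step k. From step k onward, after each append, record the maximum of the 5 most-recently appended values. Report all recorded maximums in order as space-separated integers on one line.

step 1: append 77 -> window=[77] (not full yet)
step 2: append 61 -> window=[77, 61] (not full yet)
step 3: append 71 -> window=[77, 61, 71] (not full yet)
step 4: append 30 -> window=[77, 61, 71, 30] (not full yet)
step 5: append 2 -> window=[77, 61, 71, 30, 2] -> max=77
step 6: append 49 -> window=[61, 71, 30, 2, 49] -> max=71
step 7: append 50 -> window=[71, 30, 2, 49, 50] -> max=71
step 8: append 34 -> window=[30, 2, 49, 50, 34] -> max=50
step 9: append 18 -> window=[2, 49, 50, 34, 18] -> max=50
step 10: append 68 -> window=[49, 50, 34, 18, 68] -> max=68
step 11: append 58 -> window=[50, 34, 18, 68, 58] -> max=68
step 12: append 45 -> window=[34, 18, 68, 58, 45] -> max=68
step 13: append 11 -> window=[18, 68, 58, 45, 11] -> max=68

Answer: 77 71 71 50 50 68 68 68 68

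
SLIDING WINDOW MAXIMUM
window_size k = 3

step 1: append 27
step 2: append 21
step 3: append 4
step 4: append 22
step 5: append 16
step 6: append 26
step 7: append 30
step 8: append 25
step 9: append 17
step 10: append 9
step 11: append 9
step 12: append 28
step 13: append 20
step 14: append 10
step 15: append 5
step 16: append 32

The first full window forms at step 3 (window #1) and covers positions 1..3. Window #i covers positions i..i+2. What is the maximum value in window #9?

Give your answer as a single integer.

Answer: 17

Derivation:
step 1: append 27 -> window=[27] (not full yet)
step 2: append 21 -> window=[27, 21] (not full yet)
step 3: append 4 -> window=[27, 21, 4] -> max=27
step 4: append 22 -> window=[21, 4, 22] -> max=22
step 5: append 16 -> window=[4, 22, 16] -> max=22
step 6: append 26 -> window=[22, 16, 26] -> max=26
step 7: append 30 -> window=[16, 26, 30] -> max=30
step 8: append 25 -> window=[26, 30, 25] -> max=30
step 9: append 17 -> window=[30, 25, 17] -> max=30
step 10: append 9 -> window=[25, 17, 9] -> max=25
step 11: append 9 -> window=[17, 9, 9] -> max=17
Window #9 max = 17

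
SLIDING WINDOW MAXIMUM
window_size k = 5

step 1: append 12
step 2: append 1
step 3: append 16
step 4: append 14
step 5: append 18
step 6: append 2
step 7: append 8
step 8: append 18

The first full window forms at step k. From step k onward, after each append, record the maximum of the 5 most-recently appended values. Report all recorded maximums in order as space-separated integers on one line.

Answer: 18 18 18 18

Derivation:
step 1: append 12 -> window=[12] (not full yet)
step 2: append 1 -> window=[12, 1] (not full yet)
step 3: append 16 -> window=[12, 1, 16] (not full yet)
step 4: append 14 -> window=[12, 1, 16, 14] (not full yet)
step 5: append 18 -> window=[12, 1, 16, 14, 18] -> max=18
step 6: append 2 -> window=[1, 16, 14, 18, 2] -> max=18
step 7: append 8 -> window=[16, 14, 18, 2, 8] -> max=18
step 8: append 18 -> window=[14, 18, 2, 8, 18] -> max=18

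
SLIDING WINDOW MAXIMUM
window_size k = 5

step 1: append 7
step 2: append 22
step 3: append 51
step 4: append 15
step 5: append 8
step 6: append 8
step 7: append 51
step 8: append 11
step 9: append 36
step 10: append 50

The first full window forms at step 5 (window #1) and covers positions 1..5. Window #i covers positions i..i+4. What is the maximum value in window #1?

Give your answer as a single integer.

step 1: append 7 -> window=[7] (not full yet)
step 2: append 22 -> window=[7, 22] (not full yet)
step 3: append 51 -> window=[7, 22, 51] (not full yet)
step 4: append 15 -> window=[7, 22, 51, 15] (not full yet)
step 5: append 8 -> window=[7, 22, 51, 15, 8] -> max=51
Window #1 max = 51

Answer: 51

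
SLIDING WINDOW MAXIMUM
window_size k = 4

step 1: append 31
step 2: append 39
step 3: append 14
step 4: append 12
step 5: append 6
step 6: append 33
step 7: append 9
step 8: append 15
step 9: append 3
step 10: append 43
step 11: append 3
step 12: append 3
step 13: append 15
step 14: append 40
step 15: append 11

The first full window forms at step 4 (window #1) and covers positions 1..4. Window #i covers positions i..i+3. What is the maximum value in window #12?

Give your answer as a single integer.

step 1: append 31 -> window=[31] (not full yet)
step 2: append 39 -> window=[31, 39] (not full yet)
step 3: append 14 -> window=[31, 39, 14] (not full yet)
step 4: append 12 -> window=[31, 39, 14, 12] -> max=39
step 5: append 6 -> window=[39, 14, 12, 6] -> max=39
step 6: append 33 -> window=[14, 12, 6, 33] -> max=33
step 7: append 9 -> window=[12, 6, 33, 9] -> max=33
step 8: append 15 -> window=[6, 33, 9, 15] -> max=33
step 9: append 3 -> window=[33, 9, 15, 3] -> max=33
step 10: append 43 -> window=[9, 15, 3, 43] -> max=43
step 11: append 3 -> window=[15, 3, 43, 3] -> max=43
step 12: append 3 -> window=[3, 43, 3, 3] -> max=43
step 13: append 15 -> window=[43, 3, 3, 15] -> max=43
step 14: append 40 -> window=[3, 3, 15, 40] -> max=40
step 15: append 11 -> window=[3, 15, 40, 11] -> max=40
Window #12 max = 40

Answer: 40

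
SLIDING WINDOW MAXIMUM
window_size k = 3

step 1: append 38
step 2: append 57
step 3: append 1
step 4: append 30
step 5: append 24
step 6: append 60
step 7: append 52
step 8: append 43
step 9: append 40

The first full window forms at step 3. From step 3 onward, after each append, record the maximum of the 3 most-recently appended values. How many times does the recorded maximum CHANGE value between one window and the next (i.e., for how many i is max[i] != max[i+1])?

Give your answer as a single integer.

step 1: append 38 -> window=[38] (not full yet)
step 2: append 57 -> window=[38, 57] (not full yet)
step 3: append 1 -> window=[38, 57, 1] -> max=57
step 4: append 30 -> window=[57, 1, 30] -> max=57
step 5: append 24 -> window=[1, 30, 24] -> max=30
step 6: append 60 -> window=[30, 24, 60] -> max=60
step 7: append 52 -> window=[24, 60, 52] -> max=60
step 8: append 43 -> window=[60, 52, 43] -> max=60
step 9: append 40 -> window=[52, 43, 40] -> max=52
Recorded maximums: 57 57 30 60 60 60 52
Changes between consecutive maximums: 3

Answer: 3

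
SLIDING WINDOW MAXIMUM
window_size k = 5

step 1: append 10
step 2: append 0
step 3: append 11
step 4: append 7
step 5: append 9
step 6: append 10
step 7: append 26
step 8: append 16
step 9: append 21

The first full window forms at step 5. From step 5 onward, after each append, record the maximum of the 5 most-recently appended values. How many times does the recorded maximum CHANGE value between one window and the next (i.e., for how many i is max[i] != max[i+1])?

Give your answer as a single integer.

step 1: append 10 -> window=[10] (not full yet)
step 2: append 0 -> window=[10, 0] (not full yet)
step 3: append 11 -> window=[10, 0, 11] (not full yet)
step 4: append 7 -> window=[10, 0, 11, 7] (not full yet)
step 5: append 9 -> window=[10, 0, 11, 7, 9] -> max=11
step 6: append 10 -> window=[0, 11, 7, 9, 10] -> max=11
step 7: append 26 -> window=[11, 7, 9, 10, 26] -> max=26
step 8: append 16 -> window=[7, 9, 10, 26, 16] -> max=26
step 9: append 21 -> window=[9, 10, 26, 16, 21] -> max=26
Recorded maximums: 11 11 26 26 26
Changes between consecutive maximums: 1

Answer: 1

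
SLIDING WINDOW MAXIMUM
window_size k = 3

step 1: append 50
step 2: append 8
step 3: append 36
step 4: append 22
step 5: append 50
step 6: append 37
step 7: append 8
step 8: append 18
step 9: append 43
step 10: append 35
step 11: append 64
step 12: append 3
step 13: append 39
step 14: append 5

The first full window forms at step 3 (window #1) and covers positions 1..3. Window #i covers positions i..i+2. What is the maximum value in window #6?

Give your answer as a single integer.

step 1: append 50 -> window=[50] (not full yet)
step 2: append 8 -> window=[50, 8] (not full yet)
step 3: append 36 -> window=[50, 8, 36] -> max=50
step 4: append 22 -> window=[8, 36, 22] -> max=36
step 5: append 50 -> window=[36, 22, 50] -> max=50
step 6: append 37 -> window=[22, 50, 37] -> max=50
step 7: append 8 -> window=[50, 37, 8] -> max=50
step 8: append 18 -> window=[37, 8, 18] -> max=37
Window #6 max = 37

Answer: 37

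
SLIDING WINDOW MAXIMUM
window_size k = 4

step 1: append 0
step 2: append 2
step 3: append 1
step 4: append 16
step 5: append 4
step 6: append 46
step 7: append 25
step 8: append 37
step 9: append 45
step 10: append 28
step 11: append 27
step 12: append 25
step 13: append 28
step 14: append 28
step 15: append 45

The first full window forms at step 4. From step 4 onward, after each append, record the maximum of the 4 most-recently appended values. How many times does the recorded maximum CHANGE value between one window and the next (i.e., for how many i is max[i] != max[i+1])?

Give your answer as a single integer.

Answer: 4

Derivation:
step 1: append 0 -> window=[0] (not full yet)
step 2: append 2 -> window=[0, 2] (not full yet)
step 3: append 1 -> window=[0, 2, 1] (not full yet)
step 4: append 16 -> window=[0, 2, 1, 16] -> max=16
step 5: append 4 -> window=[2, 1, 16, 4] -> max=16
step 6: append 46 -> window=[1, 16, 4, 46] -> max=46
step 7: append 25 -> window=[16, 4, 46, 25] -> max=46
step 8: append 37 -> window=[4, 46, 25, 37] -> max=46
step 9: append 45 -> window=[46, 25, 37, 45] -> max=46
step 10: append 28 -> window=[25, 37, 45, 28] -> max=45
step 11: append 27 -> window=[37, 45, 28, 27] -> max=45
step 12: append 25 -> window=[45, 28, 27, 25] -> max=45
step 13: append 28 -> window=[28, 27, 25, 28] -> max=28
step 14: append 28 -> window=[27, 25, 28, 28] -> max=28
step 15: append 45 -> window=[25, 28, 28, 45] -> max=45
Recorded maximums: 16 16 46 46 46 46 45 45 45 28 28 45
Changes between consecutive maximums: 4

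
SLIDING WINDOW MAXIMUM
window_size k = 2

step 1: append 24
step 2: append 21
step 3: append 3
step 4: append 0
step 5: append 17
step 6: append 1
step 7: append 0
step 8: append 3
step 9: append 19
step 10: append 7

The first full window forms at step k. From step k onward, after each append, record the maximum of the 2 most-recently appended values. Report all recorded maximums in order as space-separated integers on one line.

step 1: append 24 -> window=[24] (not full yet)
step 2: append 21 -> window=[24, 21] -> max=24
step 3: append 3 -> window=[21, 3] -> max=21
step 4: append 0 -> window=[3, 0] -> max=3
step 5: append 17 -> window=[0, 17] -> max=17
step 6: append 1 -> window=[17, 1] -> max=17
step 7: append 0 -> window=[1, 0] -> max=1
step 8: append 3 -> window=[0, 3] -> max=3
step 9: append 19 -> window=[3, 19] -> max=19
step 10: append 7 -> window=[19, 7] -> max=19

Answer: 24 21 3 17 17 1 3 19 19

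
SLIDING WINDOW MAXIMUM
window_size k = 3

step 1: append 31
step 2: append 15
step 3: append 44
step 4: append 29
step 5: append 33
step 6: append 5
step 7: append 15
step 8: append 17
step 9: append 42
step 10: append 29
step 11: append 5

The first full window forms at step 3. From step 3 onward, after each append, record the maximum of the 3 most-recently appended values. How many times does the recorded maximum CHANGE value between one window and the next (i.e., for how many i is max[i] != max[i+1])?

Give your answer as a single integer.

Answer: 3

Derivation:
step 1: append 31 -> window=[31] (not full yet)
step 2: append 15 -> window=[31, 15] (not full yet)
step 3: append 44 -> window=[31, 15, 44] -> max=44
step 4: append 29 -> window=[15, 44, 29] -> max=44
step 5: append 33 -> window=[44, 29, 33] -> max=44
step 6: append 5 -> window=[29, 33, 5] -> max=33
step 7: append 15 -> window=[33, 5, 15] -> max=33
step 8: append 17 -> window=[5, 15, 17] -> max=17
step 9: append 42 -> window=[15, 17, 42] -> max=42
step 10: append 29 -> window=[17, 42, 29] -> max=42
step 11: append 5 -> window=[42, 29, 5] -> max=42
Recorded maximums: 44 44 44 33 33 17 42 42 42
Changes between consecutive maximums: 3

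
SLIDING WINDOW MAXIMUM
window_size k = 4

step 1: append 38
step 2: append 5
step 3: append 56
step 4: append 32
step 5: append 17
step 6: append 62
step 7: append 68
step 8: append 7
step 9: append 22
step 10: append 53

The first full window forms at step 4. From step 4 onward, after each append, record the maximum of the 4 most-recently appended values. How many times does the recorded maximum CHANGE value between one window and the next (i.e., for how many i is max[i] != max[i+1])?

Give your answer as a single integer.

step 1: append 38 -> window=[38] (not full yet)
step 2: append 5 -> window=[38, 5] (not full yet)
step 3: append 56 -> window=[38, 5, 56] (not full yet)
step 4: append 32 -> window=[38, 5, 56, 32] -> max=56
step 5: append 17 -> window=[5, 56, 32, 17] -> max=56
step 6: append 62 -> window=[56, 32, 17, 62] -> max=62
step 7: append 68 -> window=[32, 17, 62, 68] -> max=68
step 8: append 7 -> window=[17, 62, 68, 7] -> max=68
step 9: append 22 -> window=[62, 68, 7, 22] -> max=68
step 10: append 53 -> window=[68, 7, 22, 53] -> max=68
Recorded maximums: 56 56 62 68 68 68 68
Changes between consecutive maximums: 2

Answer: 2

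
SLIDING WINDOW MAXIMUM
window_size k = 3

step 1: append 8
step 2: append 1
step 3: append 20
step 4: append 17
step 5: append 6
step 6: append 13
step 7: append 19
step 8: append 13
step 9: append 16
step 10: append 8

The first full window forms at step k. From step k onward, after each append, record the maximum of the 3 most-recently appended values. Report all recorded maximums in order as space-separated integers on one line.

step 1: append 8 -> window=[8] (not full yet)
step 2: append 1 -> window=[8, 1] (not full yet)
step 3: append 20 -> window=[8, 1, 20] -> max=20
step 4: append 17 -> window=[1, 20, 17] -> max=20
step 5: append 6 -> window=[20, 17, 6] -> max=20
step 6: append 13 -> window=[17, 6, 13] -> max=17
step 7: append 19 -> window=[6, 13, 19] -> max=19
step 8: append 13 -> window=[13, 19, 13] -> max=19
step 9: append 16 -> window=[19, 13, 16] -> max=19
step 10: append 8 -> window=[13, 16, 8] -> max=16

Answer: 20 20 20 17 19 19 19 16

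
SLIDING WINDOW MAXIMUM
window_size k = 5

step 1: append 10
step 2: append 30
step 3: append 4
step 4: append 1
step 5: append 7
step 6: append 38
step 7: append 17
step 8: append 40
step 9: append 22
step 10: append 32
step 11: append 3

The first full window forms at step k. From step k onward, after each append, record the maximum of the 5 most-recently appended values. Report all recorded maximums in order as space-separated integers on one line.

step 1: append 10 -> window=[10] (not full yet)
step 2: append 30 -> window=[10, 30] (not full yet)
step 3: append 4 -> window=[10, 30, 4] (not full yet)
step 4: append 1 -> window=[10, 30, 4, 1] (not full yet)
step 5: append 7 -> window=[10, 30, 4, 1, 7] -> max=30
step 6: append 38 -> window=[30, 4, 1, 7, 38] -> max=38
step 7: append 17 -> window=[4, 1, 7, 38, 17] -> max=38
step 8: append 40 -> window=[1, 7, 38, 17, 40] -> max=40
step 9: append 22 -> window=[7, 38, 17, 40, 22] -> max=40
step 10: append 32 -> window=[38, 17, 40, 22, 32] -> max=40
step 11: append 3 -> window=[17, 40, 22, 32, 3] -> max=40

Answer: 30 38 38 40 40 40 40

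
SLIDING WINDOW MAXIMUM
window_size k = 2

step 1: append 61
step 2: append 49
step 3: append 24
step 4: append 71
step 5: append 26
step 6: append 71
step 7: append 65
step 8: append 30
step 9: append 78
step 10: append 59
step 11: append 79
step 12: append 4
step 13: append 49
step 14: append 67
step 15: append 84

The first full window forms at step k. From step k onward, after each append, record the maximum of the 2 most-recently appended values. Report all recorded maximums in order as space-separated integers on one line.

step 1: append 61 -> window=[61] (not full yet)
step 2: append 49 -> window=[61, 49] -> max=61
step 3: append 24 -> window=[49, 24] -> max=49
step 4: append 71 -> window=[24, 71] -> max=71
step 5: append 26 -> window=[71, 26] -> max=71
step 6: append 71 -> window=[26, 71] -> max=71
step 7: append 65 -> window=[71, 65] -> max=71
step 8: append 30 -> window=[65, 30] -> max=65
step 9: append 78 -> window=[30, 78] -> max=78
step 10: append 59 -> window=[78, 59] -> max=78
step 11: append 79 -> window=[59, 79] -> max=79
step 12: append 4 -> window=[79, 4] -> max=79
step 13: append 49 -> window=[4, 49] -> max=49
step 14: append 67 -> window=[49, 67] -> max=67
step 15: append 84 -> window=[67, 84] -> max=84

Answer: 61 49 71 71 71 71 65 78 78 79 79 49 67 84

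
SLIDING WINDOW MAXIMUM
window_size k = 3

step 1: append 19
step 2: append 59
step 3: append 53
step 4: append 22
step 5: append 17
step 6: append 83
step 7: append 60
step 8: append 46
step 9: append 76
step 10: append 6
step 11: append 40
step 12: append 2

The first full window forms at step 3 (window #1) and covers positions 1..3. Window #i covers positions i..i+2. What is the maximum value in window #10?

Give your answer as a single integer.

step 1: append 19 -> window=[19] (not full yet)
step 2: append 59 -> window=[19, 59] (not full yet)
step 3: append 53 -> window=[19, 59, 53] -> max=59
step 4: append 22 -> window=[59, 53, 22] -> max=59
step 5: append 17 -> window=[53, 22, 17] -> max=53
step 6: append 83 -> window=[22, 17, 83] -> max=83
step 7: append 60 -> window=[17, 83, 60] -> max=83
step 8: append 46 -> window=[83, 60, 46] -> max=83
step 9: append 76 -> window=[60, 46, 76] -> max=76
step 10: append 6 -> window=[46, 76, 6] -> max=76
step 11: append 40 -> window=[76, 6, 40] -> max=76
step 12: append 2 -> window=[6, 40, 2] -> max=40
Window #10 max = 40

Answer: 40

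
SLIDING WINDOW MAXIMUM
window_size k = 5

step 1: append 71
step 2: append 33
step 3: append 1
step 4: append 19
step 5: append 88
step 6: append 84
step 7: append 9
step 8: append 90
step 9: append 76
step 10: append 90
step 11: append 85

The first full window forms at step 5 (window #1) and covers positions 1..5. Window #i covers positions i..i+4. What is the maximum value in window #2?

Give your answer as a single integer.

Answer: 88

Derivation:
step 1: append 71 -> window=[71] (not full yet)
step 2: append 33 -> window=[71, 33] (not full yet)
step 3: append 1 -> window=[71, 33, 1] (not full yet)
step 4: append 19 -> window=[71, 33, 1, 19] (not full yet)
step 5: append 88 -> window=[71, 33, 1, 19, 88] -> max=88
step 6: append 84 -> window=[33, 1, 19, 88, 84] -> max=88
Window #2 max = 88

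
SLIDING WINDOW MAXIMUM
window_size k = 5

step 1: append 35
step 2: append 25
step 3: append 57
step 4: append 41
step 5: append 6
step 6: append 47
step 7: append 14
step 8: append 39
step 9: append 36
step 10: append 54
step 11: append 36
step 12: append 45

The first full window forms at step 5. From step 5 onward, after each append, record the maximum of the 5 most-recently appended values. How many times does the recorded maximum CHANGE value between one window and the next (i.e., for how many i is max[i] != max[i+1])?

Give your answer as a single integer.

step 1: append 35 -> window=[35] (not full yet)
step 2: append 25 -> window=[35, 25] (not full yet)
step 3: append 57 -> window=[35, 25, 57] (not full yet)
step 4: append 41 -> window=[35, 25, 57, 41] (not full yet)
step 5: append 6 -> window=[35, 25, 57, 41, 6] -> max=57
step 6: append 47 -> window=[25, 57, 41, 6, 47] -> max=57
step 7: append 14 -> window=[57, 41, 6, 47, 14] -> max=57
step 8: append 39 -> window=[41, 6, 47, 14, 39] -> max=47
step 9: append 36 -> window=[6, 47, 14, 39, 36] -> max=47
step 10: append 54 -> window=[47, 14, 39, 36, 54] -> max=54
step 11: append 36 -> window=[14, 39, 36, 54, 36] -> max=54
step 12: append 45 -> window=[39, 36, 54, 36, 45] -> max=54
Recorded maximums: 57 57 57 47 47 54 54 54
Changes between consecutive maximums: 2

Answer: 2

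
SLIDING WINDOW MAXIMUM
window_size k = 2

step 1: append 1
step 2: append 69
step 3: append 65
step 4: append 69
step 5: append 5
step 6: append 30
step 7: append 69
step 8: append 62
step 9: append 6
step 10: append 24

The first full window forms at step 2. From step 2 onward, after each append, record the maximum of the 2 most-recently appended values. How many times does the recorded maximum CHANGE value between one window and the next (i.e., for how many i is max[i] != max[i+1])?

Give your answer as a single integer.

step 1: append 1 -> window=[1] (not full yet)
step 2: append 69 -> window=[1, 69] -> max=69
step 3: append 65 -> window=[69, 65] -> max=69
step 4: append 69 -> window=[65, 69] -> max=69
step 5: append 5 -> window=[69, 5] -> max=69
step 6: append 30 -> window=[5, 30] -> max=30
step 7: append 69 -> window=[30, 69] -> max=69
step 8: append 62 -> window=[69, 62] -> max=69
step 9: append 6 -> window=[62, 6] -> max=62
step 10: append 24 -> window=[6, 24] -> max=24
Recorded maximums: 69 69 69 69 30 69 69 62 24
Changes between consecutive maximums: 4

Answer: 4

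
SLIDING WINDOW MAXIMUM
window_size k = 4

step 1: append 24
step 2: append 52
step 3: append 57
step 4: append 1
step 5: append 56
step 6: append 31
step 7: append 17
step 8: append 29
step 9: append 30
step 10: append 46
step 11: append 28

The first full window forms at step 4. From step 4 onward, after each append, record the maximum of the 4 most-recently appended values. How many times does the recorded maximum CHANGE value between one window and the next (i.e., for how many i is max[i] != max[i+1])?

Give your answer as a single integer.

step 1: append 24 -> window=[24] (not full yet)
step 2: append 52 -> window=[24, 52] (not full yet)
step 3: append 57 -> window=[24, 52, 57] (not full yet)
step 4: append 1 -> window=[24, 52, 57, 1] -> max=57
step 5: append 56 -> window=[52, 57, 1, 56] -> max=57
step 6: append 31 -> window=[57, 1, 56, 31] -> max=57
step 7: append 17 -> window=[1, 56, 31, 17] -> max=56
step 8: append 29 -> window=[56, 31, 17, 29] -> max=56
step 9: append 30 -> window=[31, 17, 29, 30] -> max=31
step 10: append 46 -> window=[17, 29, 30, 46] -> max=46
step 11: append 28 -> window=[29, 30, 46, 28] -> max=46
Recorded maximums: 57 57 57 56 56 31 46 46
Changes between consecutive maximums: 3

Answer: 3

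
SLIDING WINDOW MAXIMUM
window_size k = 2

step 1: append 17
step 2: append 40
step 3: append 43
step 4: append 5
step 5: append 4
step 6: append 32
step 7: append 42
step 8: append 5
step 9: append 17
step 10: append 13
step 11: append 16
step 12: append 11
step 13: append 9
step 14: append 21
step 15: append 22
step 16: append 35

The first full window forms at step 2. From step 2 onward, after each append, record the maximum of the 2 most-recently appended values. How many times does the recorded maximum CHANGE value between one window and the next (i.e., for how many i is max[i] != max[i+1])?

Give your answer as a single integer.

step 1: append 17 -> window=[17] (not full yet)
step 2: append 40 -> window=[17, 40] -> max=40
step 3: append 43 -> window=[40, 43] -> max=43
step 4: append 5 -> window=[43, 5] -> max=43
step 5: append 4 -> window=[5, 4] -> max=5
step 6: append 32 -> window=[4, 32] -> max=32
step 7: append 42 -> window=[32, 42] -> max=42
step 8: append 5 -> window=[42, 5] -> max=42
step 9: append 17 -> window=[5, 17] -> max=17
step 10: append 13 -> window=[17, 13] -> max=17
step 11: append 16 -> window=[13, 16] -> max=16
step 12: append 11 -> window=[16, 11] -> max=16
step 13: append 9 -> window=[11, 9] -> max=11
step 14: append 21 -> window=[9, 21] -> max=21
step 15: append 22 -> window=[21, 22] -> max=22
step 16: append 35 -> window=[22, 35] -> max=35
Recorded maximums: 40 43 43 5 32 42 42 17 17 16 16 11 21 22 35
Changes between consecutive maximums: 10

Answer: 10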